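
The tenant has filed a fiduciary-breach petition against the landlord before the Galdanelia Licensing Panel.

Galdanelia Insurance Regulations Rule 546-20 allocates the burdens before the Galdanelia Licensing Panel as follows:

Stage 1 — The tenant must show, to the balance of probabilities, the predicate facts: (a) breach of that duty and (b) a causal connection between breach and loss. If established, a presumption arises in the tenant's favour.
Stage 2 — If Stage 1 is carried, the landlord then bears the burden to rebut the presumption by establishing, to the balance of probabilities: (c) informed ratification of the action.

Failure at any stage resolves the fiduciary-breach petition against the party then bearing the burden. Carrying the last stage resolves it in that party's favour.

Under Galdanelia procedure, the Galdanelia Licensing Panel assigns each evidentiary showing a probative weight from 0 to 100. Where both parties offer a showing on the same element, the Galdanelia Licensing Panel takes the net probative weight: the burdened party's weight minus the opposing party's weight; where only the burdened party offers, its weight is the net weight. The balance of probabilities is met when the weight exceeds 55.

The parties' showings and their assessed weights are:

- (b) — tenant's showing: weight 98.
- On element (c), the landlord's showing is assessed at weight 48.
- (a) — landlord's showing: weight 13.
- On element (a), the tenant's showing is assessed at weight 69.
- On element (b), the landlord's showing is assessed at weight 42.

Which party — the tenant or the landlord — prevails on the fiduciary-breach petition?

tenant

Stage 1 — burden on tenant; standard: the balance of probabilities (weight exceeds 55).
    (a): 69 − 13 = 56 > 55 [met]
    (b): 98 − 42 = 56 > 55 [met]
  Stage 1 carried; the burden shifts to the landlord.
Stage 2 — burden on landlord; standard: the balance of probabilities (weight exceeds 55).
    (c): 48 ≤ 55 [not met]
  The landlord does not carry Stage 2.
The analysis ends at Stage 2; the tenant prevails.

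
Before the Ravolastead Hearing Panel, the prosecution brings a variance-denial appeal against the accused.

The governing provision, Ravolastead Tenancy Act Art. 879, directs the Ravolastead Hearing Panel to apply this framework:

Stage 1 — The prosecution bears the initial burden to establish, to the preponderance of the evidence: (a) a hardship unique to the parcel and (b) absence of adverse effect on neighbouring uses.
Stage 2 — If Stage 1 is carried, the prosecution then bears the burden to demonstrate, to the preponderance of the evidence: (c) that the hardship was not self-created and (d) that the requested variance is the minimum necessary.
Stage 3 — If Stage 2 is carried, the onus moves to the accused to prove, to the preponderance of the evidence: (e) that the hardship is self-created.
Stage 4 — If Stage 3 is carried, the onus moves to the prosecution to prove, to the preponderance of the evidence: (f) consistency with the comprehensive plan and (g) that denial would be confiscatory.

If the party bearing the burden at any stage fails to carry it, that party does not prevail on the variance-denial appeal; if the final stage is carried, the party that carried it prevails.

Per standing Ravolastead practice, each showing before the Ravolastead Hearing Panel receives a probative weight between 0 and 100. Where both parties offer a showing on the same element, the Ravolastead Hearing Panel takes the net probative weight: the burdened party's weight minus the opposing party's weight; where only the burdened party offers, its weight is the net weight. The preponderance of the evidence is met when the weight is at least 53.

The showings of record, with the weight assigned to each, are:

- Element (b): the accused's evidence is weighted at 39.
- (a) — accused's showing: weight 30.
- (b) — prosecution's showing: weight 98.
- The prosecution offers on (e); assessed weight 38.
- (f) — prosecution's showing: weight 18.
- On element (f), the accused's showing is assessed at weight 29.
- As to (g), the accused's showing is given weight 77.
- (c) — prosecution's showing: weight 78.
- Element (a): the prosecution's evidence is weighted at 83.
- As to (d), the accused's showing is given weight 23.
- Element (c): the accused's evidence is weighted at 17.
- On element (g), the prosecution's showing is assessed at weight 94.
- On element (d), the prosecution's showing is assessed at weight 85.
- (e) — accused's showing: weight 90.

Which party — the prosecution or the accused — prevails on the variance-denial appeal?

At Stage 1 the prosecution must meet the preponderance of the evidence (weight is at least 53): on (a) the weight is 83 less the opposing 30 gives net 53, which does reach 53, so (a) meets the standard; on (b) the weight is 98 less the opposing 39 gives net 59, ≥ 53, so (b) meets the standard.
  Stage 1 carried; the burden remains with the prosecution.
At Stage 2 the prosecution must meet the preponderance of the evidence (weight is at least 53): on (c) the weight is 78 less the opposing 17 gives net 61, ≥ 53, so (c) meets the standard; on (d) the weight is 85 less the opposing 23 gives net 62, ≥ 53, so (d) meets the standard.
  Stage 2 is satisfied; the onus moves to the accused.
At Stage 3 the accused must meet the preponderance of the evidence (weight is at least 53): on (e) the weight is 90 less the opposing 38 gives net 52, which does not reach 53, so (e) does not meet the standard.
  The accused does not carry Stage 3.
So the prosecution prevails.

prosecution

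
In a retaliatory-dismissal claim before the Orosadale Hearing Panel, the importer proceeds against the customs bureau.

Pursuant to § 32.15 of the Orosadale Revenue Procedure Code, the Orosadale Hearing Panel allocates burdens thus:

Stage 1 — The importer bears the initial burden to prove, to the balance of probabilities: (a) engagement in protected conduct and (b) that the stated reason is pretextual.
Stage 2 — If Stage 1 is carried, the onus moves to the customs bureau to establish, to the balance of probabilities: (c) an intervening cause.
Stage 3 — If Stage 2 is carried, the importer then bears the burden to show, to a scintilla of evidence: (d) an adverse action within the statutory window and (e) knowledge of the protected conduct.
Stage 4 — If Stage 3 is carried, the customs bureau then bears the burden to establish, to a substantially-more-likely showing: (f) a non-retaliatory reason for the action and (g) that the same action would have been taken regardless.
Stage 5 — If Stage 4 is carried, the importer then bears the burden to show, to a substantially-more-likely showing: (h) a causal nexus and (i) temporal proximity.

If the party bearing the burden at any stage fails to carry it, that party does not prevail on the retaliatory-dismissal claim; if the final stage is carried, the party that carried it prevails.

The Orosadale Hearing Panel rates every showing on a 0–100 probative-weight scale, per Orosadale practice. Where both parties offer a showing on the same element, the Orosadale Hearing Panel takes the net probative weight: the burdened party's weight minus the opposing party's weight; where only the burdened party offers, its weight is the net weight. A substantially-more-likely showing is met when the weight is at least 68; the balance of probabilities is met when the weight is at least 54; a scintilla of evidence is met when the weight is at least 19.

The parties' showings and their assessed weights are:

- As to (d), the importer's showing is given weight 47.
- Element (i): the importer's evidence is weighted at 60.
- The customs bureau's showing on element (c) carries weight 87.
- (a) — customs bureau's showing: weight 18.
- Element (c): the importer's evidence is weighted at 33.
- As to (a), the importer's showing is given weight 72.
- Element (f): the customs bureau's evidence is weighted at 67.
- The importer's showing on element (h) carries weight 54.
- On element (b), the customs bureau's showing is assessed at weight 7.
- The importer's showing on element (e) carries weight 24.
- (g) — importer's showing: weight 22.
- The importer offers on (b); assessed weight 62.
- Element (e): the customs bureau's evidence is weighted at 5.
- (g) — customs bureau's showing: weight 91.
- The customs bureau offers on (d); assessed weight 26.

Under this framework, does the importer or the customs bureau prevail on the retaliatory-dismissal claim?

At Stage 1 the importer must meet the balance of probabilities (weight is at least 54): on (a) the weight is 72 less the opposing 18 gives net 54, which does reach 54, so (a) meets the standard; on (b) the weight is 62 less the opposing 7 gives net 55, ≥ 54, so (b) meets the standard.
  The importer carries Stage 1; the customs bureau now bears the burden.
At Stage 2 the customs bureau must meet the balance of probabilities (weight is at least 54): on (c) the weight is 87 less the opposing 33 gives net 54, ≥ 54, so (c) meets the standard.
  Stage 2 carried; the burden shifts to the importer.
At Stage 3 the importer must meet a scintilla of evidence (weight is at least 19): on (d) the weight is 47 less the opposing 26 gives net 21, ≥ 19, so (d) meets the standard; on (e) the weight is 24 less the opposing 5 gives net 19, ≥ 19, so (e) meets the standard.
  The importer carries Stage 3; the customs bureau now bears the burden.
At Stage 4 the customs bureau must meet a substantially-more-likely showing (weight is at least 68): on (f) the weight is 67, < 68, so (f) does not meet the standard; on (g) the weight is 91 less the opposing 22 gives net 69, ≥ 68, so (g) meets the standard.
  Stage 4 not carried; the customs bureau fails its burden.
The importer prevails.

importer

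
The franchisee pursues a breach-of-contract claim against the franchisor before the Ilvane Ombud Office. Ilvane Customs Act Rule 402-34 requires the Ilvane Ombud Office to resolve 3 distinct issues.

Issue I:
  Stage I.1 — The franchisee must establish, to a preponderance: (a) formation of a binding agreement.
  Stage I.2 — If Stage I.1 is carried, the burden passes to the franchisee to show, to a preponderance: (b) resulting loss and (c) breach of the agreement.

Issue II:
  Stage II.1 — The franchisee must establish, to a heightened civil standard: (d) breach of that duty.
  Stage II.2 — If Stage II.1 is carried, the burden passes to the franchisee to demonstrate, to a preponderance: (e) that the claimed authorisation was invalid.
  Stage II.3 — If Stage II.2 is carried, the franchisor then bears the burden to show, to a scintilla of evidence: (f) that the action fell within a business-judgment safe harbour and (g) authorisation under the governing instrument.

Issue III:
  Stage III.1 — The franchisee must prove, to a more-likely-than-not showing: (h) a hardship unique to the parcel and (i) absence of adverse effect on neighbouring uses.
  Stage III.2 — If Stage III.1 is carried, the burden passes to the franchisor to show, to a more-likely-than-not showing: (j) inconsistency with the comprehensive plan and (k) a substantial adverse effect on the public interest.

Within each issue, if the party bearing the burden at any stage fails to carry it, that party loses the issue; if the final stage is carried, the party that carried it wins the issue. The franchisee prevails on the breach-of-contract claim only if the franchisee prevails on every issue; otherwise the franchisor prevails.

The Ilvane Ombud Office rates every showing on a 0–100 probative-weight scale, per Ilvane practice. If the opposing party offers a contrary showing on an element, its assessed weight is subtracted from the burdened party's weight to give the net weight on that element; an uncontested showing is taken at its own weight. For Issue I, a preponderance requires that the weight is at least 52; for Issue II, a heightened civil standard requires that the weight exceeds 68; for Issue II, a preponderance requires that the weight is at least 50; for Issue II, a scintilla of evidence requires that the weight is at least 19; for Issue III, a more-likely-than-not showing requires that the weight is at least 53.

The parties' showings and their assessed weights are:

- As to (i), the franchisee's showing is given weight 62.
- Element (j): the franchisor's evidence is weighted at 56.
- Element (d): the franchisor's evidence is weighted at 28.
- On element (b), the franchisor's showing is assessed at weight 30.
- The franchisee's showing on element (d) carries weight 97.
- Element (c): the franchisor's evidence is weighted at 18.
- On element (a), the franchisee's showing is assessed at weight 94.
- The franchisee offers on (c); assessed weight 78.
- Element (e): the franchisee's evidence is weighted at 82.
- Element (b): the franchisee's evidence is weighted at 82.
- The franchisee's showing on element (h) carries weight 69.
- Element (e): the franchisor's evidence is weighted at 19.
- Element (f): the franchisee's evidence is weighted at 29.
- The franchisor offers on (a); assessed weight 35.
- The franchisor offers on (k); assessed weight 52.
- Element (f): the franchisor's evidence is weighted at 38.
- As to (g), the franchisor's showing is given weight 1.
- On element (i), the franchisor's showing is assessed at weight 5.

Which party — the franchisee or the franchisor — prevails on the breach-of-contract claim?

— Issue I —
Stage I.1 — burden on franchisee; standard: a preponderance (weight is at least 52).
    (a): 94 − 35 = 59 ≥ 52 [met]
  Stage I.1 carried; the burden remains with the franchisee.
Stage I.2 — burden on franchisee; standard: a preponderance (weight is at least 52).
    (b): 82 − 30 = 52 ≥ 52 [met]
    (c): 78 − 18 = 60 ≥ 52 [met]
  All elements met at the final stage.
Every stage carried; the franchisee prevails on this issue.
— Issue II —
At Stage II.1 the franchisee must meet a heightened civil standard (weight exceeds 68): on (d) the weight is 97 less the opposing 28 gives net 69, which does exceed 68, so (d) meets the standard.
  All elements met. The franchisee retains the burden for Stage II.2.
At Stage II.2 the franchisee must meet a preponderance (weight is at least 50): on (e) the weight is 82 less the opposing 19 gives net 63, ≥ 50, so (e) meets the standard.
  Stage II.2 is satisfied; the onus moves to the franchisor.
At Stage II.3 the franchisor must meet a scintilla of evidence (weight is at least 19): on (f) the weight is 38 less the opposing 29 gives net 9, which does not reach 19, so (f) does not meet the standard; on (g) the weight is 1, < 19, so (g) does not meet the standard.
  Not every element is met, so the franchisor fails to carry Stage II.3.
The analysis ends at Stage II.3; the franchisee prevails on this issue.
— Issue III —
Stage III.1 (franchisee, a more-likely-than-not showing, weight is at least 53): (h) 69 ≥ 53 — meets; (i) net 62−5=57 ≥ 53 — meets.
  Stage III.1 carried; the burden shifts to the franchisor.
Stage III.2 (franchisor, a more-likely-than-not showing, weight is at least 53): (j) 56 ≥ 53 — meets; (k) 52 < 53 — fails.
  Stage III.2 not carried; the franchisor fails its burden.
So the franchisee prevails on this issue.
Per-issue: Issue I → franchisee; Issue II → franchisee; Issue III → franchisee. The franchisee must prevail on every issue; overall, the franchisee prevails.

franchisee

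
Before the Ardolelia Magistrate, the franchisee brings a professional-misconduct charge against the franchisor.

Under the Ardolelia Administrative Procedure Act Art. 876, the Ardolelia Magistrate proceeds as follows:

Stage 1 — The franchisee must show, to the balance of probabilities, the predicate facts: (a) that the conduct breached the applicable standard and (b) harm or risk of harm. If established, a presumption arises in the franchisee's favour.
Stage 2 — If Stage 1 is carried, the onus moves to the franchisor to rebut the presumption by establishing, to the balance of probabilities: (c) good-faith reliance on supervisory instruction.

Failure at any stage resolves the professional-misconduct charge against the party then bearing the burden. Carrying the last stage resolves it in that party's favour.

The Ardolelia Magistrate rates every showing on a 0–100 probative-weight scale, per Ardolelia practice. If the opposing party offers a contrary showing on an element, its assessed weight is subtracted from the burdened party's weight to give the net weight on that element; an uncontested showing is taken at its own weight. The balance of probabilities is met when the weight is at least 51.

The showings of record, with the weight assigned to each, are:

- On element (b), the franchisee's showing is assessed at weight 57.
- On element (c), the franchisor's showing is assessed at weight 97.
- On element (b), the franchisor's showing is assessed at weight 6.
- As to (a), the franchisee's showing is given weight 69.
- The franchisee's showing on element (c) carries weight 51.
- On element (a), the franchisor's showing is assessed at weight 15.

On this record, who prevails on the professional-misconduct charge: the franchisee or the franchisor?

franchisee

Stage 1 (franchisee, the balance of probabilities, weight is at least 51): (a) net 69−15=54 ≥ 51 — meets; (b) net 57−6=51 ≥ 51 — meets.
  Stage 1 carried; the burden shifts to the franchisor.
Stage 2 (franchisor, the balance of probabilities, weight is at least 51): (c) net 97−51=46 < 51 — fails.
  The franchisor does not carry Stage 2.
The analysis ends at Stage 2; the franchisee prevails.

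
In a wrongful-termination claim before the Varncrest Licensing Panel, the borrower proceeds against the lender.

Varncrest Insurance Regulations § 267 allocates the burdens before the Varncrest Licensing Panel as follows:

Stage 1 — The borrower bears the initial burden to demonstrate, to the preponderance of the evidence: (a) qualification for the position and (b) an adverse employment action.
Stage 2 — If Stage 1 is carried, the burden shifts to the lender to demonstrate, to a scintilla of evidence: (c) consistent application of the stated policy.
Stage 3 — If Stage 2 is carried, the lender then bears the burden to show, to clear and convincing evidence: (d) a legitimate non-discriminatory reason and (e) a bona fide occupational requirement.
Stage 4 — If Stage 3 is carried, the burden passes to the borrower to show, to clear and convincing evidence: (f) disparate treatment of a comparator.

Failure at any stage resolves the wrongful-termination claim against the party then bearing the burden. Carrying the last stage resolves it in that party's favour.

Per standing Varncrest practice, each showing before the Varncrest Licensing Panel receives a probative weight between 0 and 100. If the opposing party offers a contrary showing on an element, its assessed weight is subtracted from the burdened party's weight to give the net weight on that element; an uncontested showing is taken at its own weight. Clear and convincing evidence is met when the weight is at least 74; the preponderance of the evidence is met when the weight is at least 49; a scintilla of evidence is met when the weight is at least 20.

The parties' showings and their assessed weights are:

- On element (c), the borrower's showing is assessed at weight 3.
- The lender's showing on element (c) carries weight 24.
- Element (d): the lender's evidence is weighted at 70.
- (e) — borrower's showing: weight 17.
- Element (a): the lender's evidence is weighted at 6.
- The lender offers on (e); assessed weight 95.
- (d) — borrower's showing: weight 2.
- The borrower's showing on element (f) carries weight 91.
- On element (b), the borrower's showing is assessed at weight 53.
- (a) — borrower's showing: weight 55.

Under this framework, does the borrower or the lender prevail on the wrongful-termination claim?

Stage 1 (borrower, the preponderance of the evidence, weight is at least 49): (a) net 55−6=49 ≥ 49 — meets; (b) 53 ≥ 49 — meets.
  Stage 1 is satisfied; the onus moves to the lender.
Stage 2 (lender, a scintilla of evidence, weight is at least 20): (c) net 24−3=21 ≥ 20 — meets.
  All elements met. The lender retains the burden for Stage 3.
Stage 3 (lender, clear and convincing evidence, weight is at least 74): (d) net 70−2=68 < 74 — fails; (e) net 95−17=78 ≥ 74 — meets.
  Stage 3 not carried; the lender fails its burden.
So the borrower prevails.

borrower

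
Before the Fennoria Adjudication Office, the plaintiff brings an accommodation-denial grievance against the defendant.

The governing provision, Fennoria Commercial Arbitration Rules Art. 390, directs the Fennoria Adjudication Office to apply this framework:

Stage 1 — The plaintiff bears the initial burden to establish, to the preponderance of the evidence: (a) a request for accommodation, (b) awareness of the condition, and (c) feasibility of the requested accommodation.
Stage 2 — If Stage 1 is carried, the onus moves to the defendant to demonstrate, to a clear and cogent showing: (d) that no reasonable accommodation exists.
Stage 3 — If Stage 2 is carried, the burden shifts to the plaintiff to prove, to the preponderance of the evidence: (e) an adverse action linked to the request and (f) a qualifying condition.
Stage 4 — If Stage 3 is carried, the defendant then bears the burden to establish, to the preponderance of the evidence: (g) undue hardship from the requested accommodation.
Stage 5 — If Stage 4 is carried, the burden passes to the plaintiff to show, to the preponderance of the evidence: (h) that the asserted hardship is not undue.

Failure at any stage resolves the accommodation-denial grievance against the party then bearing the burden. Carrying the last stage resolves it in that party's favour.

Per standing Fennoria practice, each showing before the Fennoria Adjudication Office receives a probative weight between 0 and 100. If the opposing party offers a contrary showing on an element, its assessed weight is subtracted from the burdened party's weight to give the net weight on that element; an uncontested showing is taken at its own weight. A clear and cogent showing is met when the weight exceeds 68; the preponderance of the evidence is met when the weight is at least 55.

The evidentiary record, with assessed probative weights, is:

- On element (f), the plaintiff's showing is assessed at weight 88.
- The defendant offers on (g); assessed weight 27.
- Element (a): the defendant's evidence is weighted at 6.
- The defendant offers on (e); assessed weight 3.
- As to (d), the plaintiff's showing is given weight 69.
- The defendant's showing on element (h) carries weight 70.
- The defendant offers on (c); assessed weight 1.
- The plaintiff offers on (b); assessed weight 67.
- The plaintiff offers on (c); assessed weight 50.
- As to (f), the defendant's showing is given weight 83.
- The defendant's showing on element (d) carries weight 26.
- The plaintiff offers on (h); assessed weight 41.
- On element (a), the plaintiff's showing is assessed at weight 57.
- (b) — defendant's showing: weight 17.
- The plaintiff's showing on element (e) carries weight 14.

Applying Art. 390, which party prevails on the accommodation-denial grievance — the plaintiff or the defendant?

Stage 1 — burden on plaintiff; standard: the preponderance of the evidence (weight is at least 55).
    (a): 57 − 6 = 51 < 55 [not met]
    (b): 67 − 17 = 50 < 55 [not met]
    (c): 50 − 1 = 49 < 55 [not met]
  The plaintiff does not carry Stage 1.
The defendant prevails.

defendant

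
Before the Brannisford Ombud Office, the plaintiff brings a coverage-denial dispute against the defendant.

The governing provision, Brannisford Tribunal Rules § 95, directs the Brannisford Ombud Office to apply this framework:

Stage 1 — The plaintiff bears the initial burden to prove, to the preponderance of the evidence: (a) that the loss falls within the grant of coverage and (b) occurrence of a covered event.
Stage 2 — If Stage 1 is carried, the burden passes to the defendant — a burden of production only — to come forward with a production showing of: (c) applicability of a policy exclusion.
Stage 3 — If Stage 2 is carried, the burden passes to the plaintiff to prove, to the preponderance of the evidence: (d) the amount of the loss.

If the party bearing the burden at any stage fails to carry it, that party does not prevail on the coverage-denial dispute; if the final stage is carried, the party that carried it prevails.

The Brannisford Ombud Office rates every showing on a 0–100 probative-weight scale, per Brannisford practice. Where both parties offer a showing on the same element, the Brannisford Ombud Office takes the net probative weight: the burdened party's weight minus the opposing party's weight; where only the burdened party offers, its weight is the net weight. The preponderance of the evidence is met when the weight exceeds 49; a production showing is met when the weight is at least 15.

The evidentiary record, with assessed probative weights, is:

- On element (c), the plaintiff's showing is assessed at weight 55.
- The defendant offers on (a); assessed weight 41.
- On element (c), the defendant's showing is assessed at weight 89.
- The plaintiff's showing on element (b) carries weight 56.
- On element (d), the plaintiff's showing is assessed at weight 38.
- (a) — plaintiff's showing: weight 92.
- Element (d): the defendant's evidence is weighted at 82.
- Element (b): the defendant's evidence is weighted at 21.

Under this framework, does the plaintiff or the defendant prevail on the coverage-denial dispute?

Stage 1 — burden on plaintiff; standard: the preponderance of the evidence (weight exceeds 49).
    (a): 92 − 41 = 51 > 49 [met]
    (b): 56 − 21 = 35 ≤ 49 [not met]
  Not every element is met, so the plaintiff fails to carry Stage 1.
The analysis ends at Stage 1; the defendant prevails.

defendant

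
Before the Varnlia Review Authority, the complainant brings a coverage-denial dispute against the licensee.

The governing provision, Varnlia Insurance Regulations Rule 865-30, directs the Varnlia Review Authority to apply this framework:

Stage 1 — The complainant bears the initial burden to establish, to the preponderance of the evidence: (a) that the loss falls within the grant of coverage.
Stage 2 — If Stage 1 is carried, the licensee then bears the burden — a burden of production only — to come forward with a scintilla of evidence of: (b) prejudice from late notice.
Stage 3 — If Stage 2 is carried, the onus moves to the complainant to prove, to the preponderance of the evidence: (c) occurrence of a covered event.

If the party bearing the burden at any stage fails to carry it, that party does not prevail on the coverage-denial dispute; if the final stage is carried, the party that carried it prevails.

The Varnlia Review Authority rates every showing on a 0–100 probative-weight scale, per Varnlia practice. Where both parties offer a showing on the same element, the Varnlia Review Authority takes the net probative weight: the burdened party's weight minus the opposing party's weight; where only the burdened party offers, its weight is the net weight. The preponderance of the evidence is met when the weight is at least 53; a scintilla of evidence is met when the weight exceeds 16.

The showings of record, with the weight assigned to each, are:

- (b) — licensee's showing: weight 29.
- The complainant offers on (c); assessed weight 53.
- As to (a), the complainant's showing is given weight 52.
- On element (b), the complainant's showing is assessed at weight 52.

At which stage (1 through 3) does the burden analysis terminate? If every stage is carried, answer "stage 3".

stage 1

At Stage 1 the complainant must meet the preponderance of the evidence (weight is at least 53): on (a) the weight is 52, < 53, so (a) does not meet the standard.
  Not every element is met, so the complainant fails to carry Stage 1.
The licensee prevails.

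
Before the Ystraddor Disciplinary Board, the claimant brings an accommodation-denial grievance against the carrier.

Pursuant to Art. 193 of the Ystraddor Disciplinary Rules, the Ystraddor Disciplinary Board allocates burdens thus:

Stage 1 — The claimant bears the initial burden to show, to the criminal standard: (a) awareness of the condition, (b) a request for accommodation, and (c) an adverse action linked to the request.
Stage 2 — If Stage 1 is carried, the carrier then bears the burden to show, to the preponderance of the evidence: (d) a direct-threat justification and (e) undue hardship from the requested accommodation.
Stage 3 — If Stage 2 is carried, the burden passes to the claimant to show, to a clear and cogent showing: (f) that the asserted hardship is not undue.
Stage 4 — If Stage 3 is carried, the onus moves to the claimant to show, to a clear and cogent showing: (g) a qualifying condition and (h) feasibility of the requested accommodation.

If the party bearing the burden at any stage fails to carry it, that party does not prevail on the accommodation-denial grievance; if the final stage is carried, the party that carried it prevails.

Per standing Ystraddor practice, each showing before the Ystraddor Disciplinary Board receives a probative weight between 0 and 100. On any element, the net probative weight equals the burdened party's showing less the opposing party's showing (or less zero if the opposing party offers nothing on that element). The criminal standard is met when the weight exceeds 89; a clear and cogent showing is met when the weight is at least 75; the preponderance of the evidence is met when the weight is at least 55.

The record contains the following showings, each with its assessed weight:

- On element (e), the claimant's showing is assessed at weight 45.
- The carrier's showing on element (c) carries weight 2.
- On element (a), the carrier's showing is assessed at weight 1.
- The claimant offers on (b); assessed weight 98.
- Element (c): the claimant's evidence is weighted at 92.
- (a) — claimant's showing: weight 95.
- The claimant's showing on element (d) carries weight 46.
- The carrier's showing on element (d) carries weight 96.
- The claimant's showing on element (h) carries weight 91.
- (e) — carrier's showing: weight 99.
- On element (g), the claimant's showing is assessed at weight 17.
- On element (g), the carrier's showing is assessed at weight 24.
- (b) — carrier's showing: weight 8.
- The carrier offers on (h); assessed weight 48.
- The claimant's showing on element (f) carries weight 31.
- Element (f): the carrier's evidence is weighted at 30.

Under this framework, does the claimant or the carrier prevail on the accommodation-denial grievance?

claimant

At Stage 1 the claimant must meet the criminal standard (weight exceeds 89): on (a) the weight is 95 less the opposing 1 gives net 94, which does exceed 89, so (a) meets the standard; on (b) the weight is 98 less the opposing 8 gives net 90, which does exceed 89, so (b) meets the standard; on (c) the weight is 92 less the opposing 2 gives net 90, which does exceed 89, so (c) meets the standard.
  The claimant carries Stage 1; the carrier now bears the burden.
At Stage 2 the carrier must meet the preponderance of the evidence (weight is at least 55): on (d) the weight is 96 less the opposing 46 gives net 50, which does not reach 55, so (d) does not meet the standard; on (e) the weight is 99 less the opposing 45 gives net 54, which does not reach 55, so (e) does not meet the standard.
  Not every element is met, so the carrier fails to carry Stage 2.
The claimant prevails.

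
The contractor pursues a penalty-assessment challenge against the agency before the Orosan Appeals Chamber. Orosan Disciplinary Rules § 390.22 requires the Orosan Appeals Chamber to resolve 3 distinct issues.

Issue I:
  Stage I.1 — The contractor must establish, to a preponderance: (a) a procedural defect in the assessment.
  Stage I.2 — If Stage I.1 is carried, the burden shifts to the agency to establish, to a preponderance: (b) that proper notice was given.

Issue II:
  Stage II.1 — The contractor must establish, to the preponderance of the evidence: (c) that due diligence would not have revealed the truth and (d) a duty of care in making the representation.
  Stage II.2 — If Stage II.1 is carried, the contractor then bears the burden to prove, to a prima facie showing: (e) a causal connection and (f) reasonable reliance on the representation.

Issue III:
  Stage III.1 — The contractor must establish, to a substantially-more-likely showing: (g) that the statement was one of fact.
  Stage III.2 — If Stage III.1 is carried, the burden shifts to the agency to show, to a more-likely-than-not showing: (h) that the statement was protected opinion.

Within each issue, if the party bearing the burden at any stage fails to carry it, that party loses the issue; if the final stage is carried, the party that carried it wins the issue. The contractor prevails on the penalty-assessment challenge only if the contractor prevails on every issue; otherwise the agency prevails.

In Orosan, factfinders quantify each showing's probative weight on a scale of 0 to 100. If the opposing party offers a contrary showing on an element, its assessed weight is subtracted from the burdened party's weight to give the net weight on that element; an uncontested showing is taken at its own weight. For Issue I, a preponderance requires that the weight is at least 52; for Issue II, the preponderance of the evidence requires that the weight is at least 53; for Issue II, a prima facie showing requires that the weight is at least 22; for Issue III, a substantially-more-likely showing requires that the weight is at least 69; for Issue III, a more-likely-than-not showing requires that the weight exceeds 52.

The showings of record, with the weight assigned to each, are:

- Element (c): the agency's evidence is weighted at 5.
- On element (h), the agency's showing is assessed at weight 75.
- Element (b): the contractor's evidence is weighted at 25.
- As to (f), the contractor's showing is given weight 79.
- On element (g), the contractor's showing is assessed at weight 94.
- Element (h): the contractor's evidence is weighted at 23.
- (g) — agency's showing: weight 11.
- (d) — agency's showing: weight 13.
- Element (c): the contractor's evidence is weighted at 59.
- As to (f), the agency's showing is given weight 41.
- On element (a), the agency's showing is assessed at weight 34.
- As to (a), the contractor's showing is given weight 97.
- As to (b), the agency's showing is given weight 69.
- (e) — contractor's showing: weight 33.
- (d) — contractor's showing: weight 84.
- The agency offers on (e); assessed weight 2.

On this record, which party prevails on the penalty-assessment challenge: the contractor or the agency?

contractor

— Issue I —
Stage I.1 — burden on contractor; standard: a preponderance (weight is at least 52).
    (a): 97 − 34 = 63 ≥ 52 [met]
  Stage I.1 is satisfied; the onus moves to the agency.
Stage I.2 — burden on agency; standard: a preponderance (weight is at least 52).
    (b): 69 − 25 = 44 < 52 [not met]
  Stage I.2 not carried; the agency fails its burden.
So the contractor prevails on this issue.
— Issue II —
At Stage II.1 the contractor must meet the preponderance of the evidence (weight is at least 53): on (c) the weight is 59 less the opposing 5 gives net 54, which does reach 53, so (c) meets the standard; on (d) the weight is 84 less the opposing 13 gives net 71, which does reach 53, so (d) meets the standard.
  Stage II.1 is satisfied; the contractor continues to bear the burden.
At Stage II.2 the contractor must meet a prima facie showing (weight is at least 22): on (e) the weight is 33 less the opposing 2 gives net 31, ≥ 22, so (e) meets the standard; on (f) the weight is 79 less the opposing 41 gives net 38, which does reach 22, so (f) meets the standard.
  All elements met at the final stage.
All stages carried — the contractor prevails on this issue.
— Issue III —
At Stage III.1 the contractor must meet a substantially-more-likely showing (weight is at least 69): on (g) the weight is 94 less the opposing 11 gives net 83, ≥ 69, so (g) meets the standard.
  All elements met. The burden passes to the agency.
At Stage III.2 the agency must meet a more-likely-than-not showing (weight exceeds 52): on (h) the weight is 75 less the opposing 23 gives net 52, which does not exceed 52, so (h) does not meet the standard.
  Stage III.2 not carried; the agency fails its burden.
So the contractor prevails on this issue.
Per-issue: Issue I → contractor; Issue II → contractor; Issue III → contractor. The contractor must prevail on every issue; overall, the contractor prevails.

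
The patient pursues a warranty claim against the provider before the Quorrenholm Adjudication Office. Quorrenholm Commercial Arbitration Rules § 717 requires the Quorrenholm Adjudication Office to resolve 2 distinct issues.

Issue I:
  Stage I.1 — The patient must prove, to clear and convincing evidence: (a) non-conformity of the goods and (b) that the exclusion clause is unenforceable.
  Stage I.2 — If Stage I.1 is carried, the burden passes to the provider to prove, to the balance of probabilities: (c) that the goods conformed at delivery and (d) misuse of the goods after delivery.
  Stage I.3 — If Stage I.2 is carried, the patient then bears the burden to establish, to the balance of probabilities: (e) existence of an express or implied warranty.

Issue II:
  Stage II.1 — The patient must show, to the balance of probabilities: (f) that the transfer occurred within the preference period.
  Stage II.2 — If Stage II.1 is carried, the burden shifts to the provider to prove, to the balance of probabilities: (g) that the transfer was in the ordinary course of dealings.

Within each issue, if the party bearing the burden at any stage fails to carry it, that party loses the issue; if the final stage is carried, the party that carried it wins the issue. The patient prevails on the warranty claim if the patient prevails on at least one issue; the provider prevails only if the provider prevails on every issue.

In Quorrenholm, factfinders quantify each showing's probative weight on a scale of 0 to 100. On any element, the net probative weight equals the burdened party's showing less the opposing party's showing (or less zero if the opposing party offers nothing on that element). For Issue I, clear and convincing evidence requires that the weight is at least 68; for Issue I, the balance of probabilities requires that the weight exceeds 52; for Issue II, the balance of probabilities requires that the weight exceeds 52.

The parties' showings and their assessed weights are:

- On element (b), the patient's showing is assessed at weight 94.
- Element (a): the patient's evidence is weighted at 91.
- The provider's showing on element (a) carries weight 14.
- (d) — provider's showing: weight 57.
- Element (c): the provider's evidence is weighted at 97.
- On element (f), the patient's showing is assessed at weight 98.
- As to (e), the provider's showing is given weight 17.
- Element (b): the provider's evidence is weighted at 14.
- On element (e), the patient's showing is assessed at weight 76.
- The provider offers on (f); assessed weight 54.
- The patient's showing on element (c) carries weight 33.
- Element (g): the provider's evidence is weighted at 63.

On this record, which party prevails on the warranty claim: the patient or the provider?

patient

— Issue I —
Stage I.1 — burden on patient; standard: clear and convincing evidence (weight is at least 68).
    (a): 91 − 14 = 77 ≥ 68 [met]
    (b): 94 − 14 = 80 ≥ 68 [met]
  All elements met. The burden passes to the provider.
Stage I.2 — burden on provider; standard: the balance of probabilities (weight exceeds 52).
    (c): 97 − 33 = 64 > 52 [met]
    (d): 57 > 52 [met]
  All elements met. The burden passes to the patient.
Stage I.3 — burden on patient; standard: the balance of probabilities (weight exceeds 52).
    (e): 76 − 17 = 59 > 52 [met]
  All elements met at the final stage.
All stages carried — the patient prevails on this issue.
— Issue II —
At Stage II.1 the patient must meet the balance of probabilities (weight exceeds 52): on (f) the weight is 98 less the opposing 54 gives net 44, ≤ 52, so (f) does not meet the standard.
  Not every element is met, so the patient fails to carry Stage II.1.
The analysis ends at Stage II.1; the provider prevails on this issue.
Per-issue: Issue I → patient; Issue II → provider. The patient must prevail on at least one issue; overall, the patient prevails.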